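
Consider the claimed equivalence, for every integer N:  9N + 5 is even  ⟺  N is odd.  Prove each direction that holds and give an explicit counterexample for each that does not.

Both implications hold.

(→) Suppose 9N + 5 is even. Since 9 is odd, 9N and N have the same parity, so 9N + 5 ≡ N + 5 (mod 2). As 5 is odd, 9N + 5 is even exactly when N is odd. Thus N is odd.

(←) Conversely, suppose N is odd; write N = 2j + 1. Then 9N + 5 = 9·(2j + 1) + 5 = 2·9j + 14, which is even.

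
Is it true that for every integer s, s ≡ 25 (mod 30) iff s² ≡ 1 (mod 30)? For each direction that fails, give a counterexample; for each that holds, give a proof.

(⟹) This fails: take s = 25. Then 25 ≡ 25 (mod 30), but 25² = 625 ≡ 25 (mod 30), not 1.

(⟸) This fails: take s = 1. Then 1² = 1 ≡ 1 (mod 30), yet 1 ≡ 1 (mod 30), not 25.

Both directions fail.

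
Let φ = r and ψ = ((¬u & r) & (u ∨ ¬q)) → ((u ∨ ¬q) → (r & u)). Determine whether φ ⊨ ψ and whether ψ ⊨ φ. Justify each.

(⇒) fails and (⇐) fails.

(⟹) This fails. Under q = F, u = F, r = T, the left side is true but the right side is false.

(⟸) This fails. Under q = F, u = F, r = F, the left side is false but the right side is true.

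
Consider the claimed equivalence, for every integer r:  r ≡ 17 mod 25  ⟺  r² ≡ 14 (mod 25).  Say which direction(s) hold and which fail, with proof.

Only the forward direction holds.

(←) This fails: take r = 8. Then 8² = 64 ≡ 14 (mod 25), yet 8 ≡ 8 (mod 25), not 17.

(→) Suppose r ≡ 17 mod 25. Write r = 25j + 17. Then (25j + 17)² = 625j² + 850j + 289 = 25(25j² + 34j + 11) + 14, so r² ≡ 14 (mod 25).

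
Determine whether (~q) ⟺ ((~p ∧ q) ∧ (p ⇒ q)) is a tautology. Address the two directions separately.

(⇒) fails and (⇐) fails.

(→) This fails. Under q = F, p = F, the left side is true but the right side is false.

(←) This fails. Under q = T, p = F, the left side is false but the right side is true.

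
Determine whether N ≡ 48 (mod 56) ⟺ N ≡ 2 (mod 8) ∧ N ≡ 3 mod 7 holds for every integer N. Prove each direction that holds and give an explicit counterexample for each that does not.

Both directions fail.

[⇒] This fails: N = 48 gives 48 ≡ 48 (mod 56) but 48 ≡ 0 (mod 8), so the conjunction on the right does not hold.

[⇐] This fails: N = 10 satisfies both congruences on the right (10 ≡ 2 mod 8 and 10 ≡ 3 mod 7) yet 10 ≡ 10 (mod 56), not 48.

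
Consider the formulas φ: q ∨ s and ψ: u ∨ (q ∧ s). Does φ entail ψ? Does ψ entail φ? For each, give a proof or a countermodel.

Forward direction. This fails. Under u = F, q = T, s = F, the left side is true but the right side is false.

Converse. This fails. Under u = T, q = F, s = F, the left side is false but the right side is true.

Both directions fail.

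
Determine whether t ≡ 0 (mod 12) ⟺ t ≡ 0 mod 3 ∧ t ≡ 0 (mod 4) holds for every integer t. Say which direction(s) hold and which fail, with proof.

(⟹) Suppose t ≡ 0 (mod 12); write t = 12j + 0. Since 3 ∣ 12, reducing mod 3 gives t ≡ 0 (mod 3); since 4 ∣ 12, reducing mod 4 gives t ≡ 0 (mod 4).

(⟸) Conversely, if t ≡ 0 (mod 3) and t ≡ 0 (mod 4), then by the Chinese remainder theorem t ≡ 0 (mod 12). This is exactly t ≡ 0 (mod 12).

Equivalent; both directions hold.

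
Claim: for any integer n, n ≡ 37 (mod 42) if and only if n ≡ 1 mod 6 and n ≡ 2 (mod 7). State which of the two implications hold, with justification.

(⇒) Suppose n ≡ 37 (mod 42); write n = 42j + 37. Since 6 ∣ 42, reducing mod 6 gives n ≡ 37 ≡ 1 (mod 6); since 7 ∣ 42, reducing mod 7 gives n ≡ 37 ≡ 2 (mod 7).

(⇐) Conversely, if n ≡ 1 (mod 6) and n ≡ 2 (mod 7), then by the Chinese remainder theorem n ≡ 37 (mod 42). This is exactly n ≡ 37 (mod 42).

Equivalent; both directions hold.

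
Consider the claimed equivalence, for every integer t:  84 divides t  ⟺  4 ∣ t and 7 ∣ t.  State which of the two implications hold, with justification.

(⟸) This fails: take t = 28. Both 4 ∣ 28 and 7 ∣ 28, yet 28 is not a multiple of 84 (since 28 = 0·84 + 28), so 84 ∤ 28.

(⟹) If 84 ∣ t, write t = 84q. Since 84 = 21·4, t = 4·(21q), so 4 ∣ t; and since 84 = 12·7, t = 7·(12q), so 7 ∣ t.

The forward direction holds; the converse fails.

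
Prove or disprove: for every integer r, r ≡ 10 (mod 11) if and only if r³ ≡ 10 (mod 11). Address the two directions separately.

The biconditional holds.

[⇒] Suppose r ≡ 10 (mod 11). Write r = 11j + 10. Then (11j + 10)³ = 1331j³ + 3630j² + 3300j + 1000 = 11(121j³ + 330j² + 300j + 90) + 10, so r³ ≡ 10 (mod 11).

[⇐] Conversely, suppose r³ ≡ 10 (mod 11). The only residue r in {0, …, 10} with r³ ≡ 10 (mod 11) is r = 10, so r ≡ 10 (mod 11).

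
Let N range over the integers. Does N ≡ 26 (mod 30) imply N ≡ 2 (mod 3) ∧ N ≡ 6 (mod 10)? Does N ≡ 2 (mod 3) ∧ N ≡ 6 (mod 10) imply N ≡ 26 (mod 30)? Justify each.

Equivalent; both directions hold.

[⇒] Suppose N ≡ 26 (mod 30); write N = 30j + 26. Since 3 ∣ 30, reducing mod 3 gives N ≡ 26 ≡ 2 (mod 3); since 10 ∣ 30, reducing mod 10 gives N ≡ 26 ≡ 6 (mod 10).

[⇐] Conversely, if N ≡ 2 (mod 3) and N ≡ 6 (mod 10), then by the Chinese remainder theorem N ≡ 26 (mod 30). This is exactly N ≡ 26 (mod 30).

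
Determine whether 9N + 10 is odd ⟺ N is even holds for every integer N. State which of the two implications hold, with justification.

(⇒) This fails: N = 7 gives 9N + 10 = 73, which is odd, but 7 is odd, not even.

(⇐) This also fails: N = 6 is even, but 9N + 10 = 64 is even, not odd.

Both directions fail.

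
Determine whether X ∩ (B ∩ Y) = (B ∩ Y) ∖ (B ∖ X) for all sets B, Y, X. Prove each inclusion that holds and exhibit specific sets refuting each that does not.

Both inclusions hold; the sets are equal.

Reverse inclusion. Let x ∈ (B ∩ Y) ∖ (B ∖ X). Then x ∈ B ∩ Y ∩ X, from which x ∈ X ∩ (B ∩ Y).

Forward inclusion. Let x ∈ X ∩ (B ∩ Y). Then x ∈ B ∩ Y ∩ X, from which x ∈ (B ∩ Y) ∖ (B ∖ X).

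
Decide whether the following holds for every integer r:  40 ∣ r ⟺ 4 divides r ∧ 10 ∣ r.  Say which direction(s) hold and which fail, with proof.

(⇒) holds; (⇐) fails.

(⇒) If 40 ∣ r, write r = 40q. Since 40 = 10·4, r = 4·(10q), so 4 ∣ r; and since 40 = 4·10, r = 10·(4q), so 10 ∣ r.

(⇐) This fails: take r = 20. Both 4 ∣ 20 and 10 ∣ 20, yet 20 is not a multiple of 40 (since 20 = 0·40 + 20), so 40 ∤ 20.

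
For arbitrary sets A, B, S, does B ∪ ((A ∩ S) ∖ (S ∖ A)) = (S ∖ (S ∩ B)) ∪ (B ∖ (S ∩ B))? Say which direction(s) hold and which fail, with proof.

(⊆) This inclusion fails. Take A = ∅, B = {1}, S = {1}; then 1 ∈ B ∪ ((A ∩ S) ∖ (S ∖ A)) but 1 ∉ (S ∖ (S ∩ B)) ∪ (B ∖ (S ∩ B)).

(⊇) This inclusion fails. Take A = ∅, B = ∅, S = {1}; then 1 ∈ (S ∖ (S ∩ B)) ∪ (B ∖ (S ∩ B)) but 1 ∉ B ∪ ((A ∩ S) ∖ (S ∖ A)).

Both inclusions fail.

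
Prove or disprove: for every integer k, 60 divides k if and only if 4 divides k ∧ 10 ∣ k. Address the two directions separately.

(⇒) If 60 ∣ k, write k = 60q. Since 60 = 15·4, k = 4·(15q), so 4 ∣ k; and since 60 = 6·10, k = 10·(6q), so 10 ∣ k.

(⇐) This fails: take k = 20. Both 4 ∣ 20 and 10 ∣ 20, yet 20 is not a multiple of 60 (since 20 = 0·60 + 20), so 60 ∤ 20.

Not equivalent: only (⇒) holds.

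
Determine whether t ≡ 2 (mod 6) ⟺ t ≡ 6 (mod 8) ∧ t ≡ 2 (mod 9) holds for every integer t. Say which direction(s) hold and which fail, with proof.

(⇒) This fails: t = 32 gives 32 ≡ 2 (mod 6) but 32 ≡ 0 (mod 8), so the conjunction on the right does not hold.

(⇐) Conversely, if t ≡ 6 (mod 8) and t ≡ 2 (mod 9), then by the Chinese remainder theorem t ≡ 38 (mod 72). Since 38 ≡ 2 (mod 6) and 6 ∣ 72, we get t ≡ 2 (mod 6).

The forward direction fails; the converse holds.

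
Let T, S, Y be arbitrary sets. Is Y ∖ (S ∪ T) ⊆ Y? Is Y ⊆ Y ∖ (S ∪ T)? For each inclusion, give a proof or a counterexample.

Only the forward inclusion holds.

(⟸) This inclusion fails. Take T = {1}, S = ∅, Y = {1}; then 1 ∈ Y but 1 ∉ Y ∖ (S ∪ T).

(⟹) Let x ∈ Y ∖ (S ∪ T). Then x ∈ Y and x ∉ T, S, from which x ∈ Y.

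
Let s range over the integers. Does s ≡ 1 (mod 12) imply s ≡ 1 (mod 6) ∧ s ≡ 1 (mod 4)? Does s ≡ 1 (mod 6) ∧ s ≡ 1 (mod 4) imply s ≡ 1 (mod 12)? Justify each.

Forward direction. Suppose s ≡ 1 (mod 12); write s = 12j + 1. Since 6 ∣ 12, reducing mod 6 gives s ≡ 1 (mod 6); since 4 ∣ 12, reducing mod 4 gives s ≡ 1 (mod 4).

Converse. If s ≡ 1 (mod 6) and s ≡ 1 (mod 4), then by the Chinese remainder theorem s ≡ 1 (mod 12). This is exactly s ≡ 1 (mod 12).

Both directions hold.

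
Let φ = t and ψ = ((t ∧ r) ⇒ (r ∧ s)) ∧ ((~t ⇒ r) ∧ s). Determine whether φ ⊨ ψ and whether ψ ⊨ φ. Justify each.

Both directions fail.

(→) This fails. Under t = T, s = F, r = F, the left side is true but the right side is false.

(←) This fails. Under t = F, s = T, r = T, the left side is false but the right side is true.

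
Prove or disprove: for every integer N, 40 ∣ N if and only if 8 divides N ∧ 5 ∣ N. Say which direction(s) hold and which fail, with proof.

(⟹) If 40 ∣ N, write N = 40q. Since 40 = 5·8, N = 8·(5q), so 8 ∣ N; and since 40 = 8·5, N = 5·(8q), so 5 ∣ N.

(⟸) Suppose 8 ∣ N and 5 ∣ N. Any common multiple of 8 and 5 is a multiple of their lcm; here gcd(8, 5) = 1, so lcm(8, 5) = 8·5 = 40, so 40 ∣ N.

The biconditional holds.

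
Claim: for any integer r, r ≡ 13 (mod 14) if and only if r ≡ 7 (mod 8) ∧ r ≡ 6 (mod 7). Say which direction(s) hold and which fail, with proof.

[⇐] If r ≡ 7 (mod 8) and r ≡ 6 (mod 7), then by the Chinese remainder theorem r ≡ 55 (mod 56). Since 55 ≡ 13 (mod 14) and 14 ∣ 56, we get r ≡ 13 (mod 14).

[⇒] This fails: r = 41 gives 41 ≡ 13 (mod 14) but 41 ≡ 1 (mod 8), so the conjunction on the right does not hold.

Only the reverse direction holds.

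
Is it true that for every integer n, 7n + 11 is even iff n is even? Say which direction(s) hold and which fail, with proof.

[⇒] This fails: n = 5 gives 7n + 11 = 46, which is even, but 5 is odd, not even.

[⇐] This also fails: n = 4 is even, but 7n + 11 = 39 is odd, not even.

Neither direction holds.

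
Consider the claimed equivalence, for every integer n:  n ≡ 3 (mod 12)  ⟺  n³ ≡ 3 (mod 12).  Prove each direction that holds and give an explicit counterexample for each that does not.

(→) Suppose n ≡ 3 (mod 12). Write n = 12j + 3. Then (12j + 3)³ = 1728j³ + 1296j² + 324j + 27 = 12(144j³ + 108j² + 27j + 2) + 3, so n³ ≡ 3 (mod 12).

(←) Conversely, suppose n³ ≡ 3 (mod 12). The only residue r in {0, …, 11} with r³ ≡ 3 (mod 12) is r = 3, so n ≡ 3 (mod 12).

Both directions hold; the statement is true.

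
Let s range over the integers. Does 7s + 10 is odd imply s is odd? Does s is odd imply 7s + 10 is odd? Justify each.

Equivalent; both directions hold.

[⇒] Suppose 7s + 10 is odd. Since 7 is odd, 7s and s have the same parity, so 7s + 10 ≡ s + 10 (mod 2). As 10 is even, 7s + 10 is odd exactly when s is odd. Thus s is odd.

[⇐] Conversely, suppose s is odd; write s = 2j + 1. Then 7s + 10 = 7·(2j + 1) + 10 = 2·7j + 17, which is odd.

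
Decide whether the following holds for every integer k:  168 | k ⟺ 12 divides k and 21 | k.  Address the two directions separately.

The forward direction holds; the converse fails.

(→) If 168 ∣ k, write k = 168q. Since 168 = 14·12, k = 12·(14q), so 12 ∣ k; and since 168 = 8·21, k = 21·(8q), so 21 ∣ k.

(←) This fails: take k = 84. Both 12 ∣ 84 and 21 ∣ 84, yet 84 is not a multiple of 168 (since 84 = 0·168 + 84), so 168 ∤ 84.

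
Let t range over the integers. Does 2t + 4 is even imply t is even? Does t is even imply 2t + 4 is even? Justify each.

Only the reverse direction holds.

(→) This fails: take t = 3. Then 2t + 4 = 10, which is even, yet t = 3 is odd, not even.

(←) Suppose t is even. Since 2 is even, 2t is even for every t, so 2t + 4 has the same parity as 4, which is even. Hence 2t + 4 is even.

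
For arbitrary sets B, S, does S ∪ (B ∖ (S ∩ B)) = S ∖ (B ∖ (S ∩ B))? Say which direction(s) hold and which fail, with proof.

(⊆) This inclusion fails. Take B = {1}, S = ∅; then 1 ∈ S ∪ (B ∖ (S ∩ B)) but 1 ∉ S ∖ (B ∖ (S ∩ B)).

(⊇) Let x ∈ S ∖ (B ∖ (S ∩ B)). Then either x ∈ S and x ∉ B; or x ∈ B ∩ S. In each case x ∈ S ∪ (B ∖ (S ∩ B)), so S ∖ (B ∖ (S ∩ B)) ⊆ S ∪ (B ∖ (S ∩ B)).

Only the reverse inclusion holds.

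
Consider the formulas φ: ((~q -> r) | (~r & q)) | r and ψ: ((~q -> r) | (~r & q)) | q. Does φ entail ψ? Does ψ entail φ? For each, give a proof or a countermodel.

(←) Assume the antecedent. If r is true, ((~q -> r) | (~r & q)) | r reduces to true regardless of the other variables. If r is false, the antecedent forces (r = F, q = T), and ((~q -> r) | (~r & q)) | r holds there. Either way ((~q -> r) | (~r & q)) | r holds.

(→) Assume the antecedent. If r is true, ((~q -> r) | (~r & q)) | q reduces to true regardless of the other variables. If r is false, the antecedent forces (r = F, q = T), and ((~q -> r) | (~r & q)) | q holds there. Either way ((~q -> r) | (~r & q)) | q holds.

The biconditional holds.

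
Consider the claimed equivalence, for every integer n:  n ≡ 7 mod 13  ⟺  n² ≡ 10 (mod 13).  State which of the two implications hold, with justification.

Only the forward implication holds.

Forward direction. Suppose n ≡ 7 mod 13. Write n = 13j + 7. Then (13j + 7)² = 169j² + 182j + 49 = 13(13j² + 14j + 3) + 10, so n² ≡ 10 (mod 13).

Converse. This fails: take n = 6. Then 6² = 36 ≡ 10 (mod 13), yet 6 ≡ 6 (mod 13), not 7.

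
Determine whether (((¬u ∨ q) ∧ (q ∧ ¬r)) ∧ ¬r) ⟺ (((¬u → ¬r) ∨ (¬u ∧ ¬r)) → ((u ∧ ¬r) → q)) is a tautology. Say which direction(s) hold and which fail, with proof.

(⟸) This fails. Under r = F, u = F, q = F, the left side is false but the right side is true.

(⟹) Assume the antecedent. If r is true, the antecedent cannot hold. If r is false, the antecedent forces (r = F, u = F, q = T) or (r = F, u = T, q = T), and the consequent holds there. Either way the consequent holds.

Only the forward implication holds.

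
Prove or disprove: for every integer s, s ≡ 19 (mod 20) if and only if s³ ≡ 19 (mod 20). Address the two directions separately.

(⟹) Suppose s ≡ 19 (mod 20). Write s = 20j + 19. Then (20j + 19)³ = 8000j³ + 22800j² + 21660j + 6859 = 20(400j³ + 1140j² + 1083j + 342) + 19, so s³ ≡ 19 (mod 20).

(⟸) Conversely, suppose s³ ≡ 19 (mod 20). The only residue r in {0, …, 19} with r³ ≡ 19 (mod 20) is r = 19, so s ≡ 19 (mod 20).

Equivalent; both directions hold.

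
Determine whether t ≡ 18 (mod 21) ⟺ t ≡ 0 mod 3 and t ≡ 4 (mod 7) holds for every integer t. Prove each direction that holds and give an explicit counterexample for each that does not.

(⇒) Suppose t ≡ 18 (mod 21); write t = 21j + 18. Since 3 ∣ 21, reducing mod 3 gives t ≡ 18 ≡ 0 (mod 3); since 7 ∣ 21, reducing mod 7 gives t ≡ 18 ≡ 4 (mod 7).

(⇐) Conversely, if t ≡ 0 (mod 3) and t ≡ 4 (mod 7), then by the Chinese remainder theorem t ≡ 18 (mod 21). This is exactly t ≡ 18 (mod 21).

The biconditional holds.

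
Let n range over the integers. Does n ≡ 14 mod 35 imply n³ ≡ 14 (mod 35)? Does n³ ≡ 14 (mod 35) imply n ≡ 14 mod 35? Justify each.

(→) Suppose n ≡ 14 mod 35. Write n = 35j + 14. Then (35j + 14)³ = 42875j³ + 51450j² + 20580j + 2744 = 35(1225j³ + 1470j² + 588j + 78) + 14, so n³ ≡ 14 (mod 35).

(←) Conversely, suppose n³ ≡ 14 (mod 35). The only residue r in {0, …, 34} with r³ ≡ 14 (mod 35) is r = 14, so n ≡ 14 (mod 35).

Equivalent; both directions hold.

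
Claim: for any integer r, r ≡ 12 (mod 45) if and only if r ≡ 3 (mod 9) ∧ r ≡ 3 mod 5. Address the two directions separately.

(→) This fails: r = 12 gives 12 ≡ 12 (mod 45) but 12 ≡ 2 (mod 5), so the conjunction on the right does not hold.

(←) This fails: r = 3 satisfies both congruences on the right (3 ≡ 3 mod 9 and 3 ≡ 3 mod 5) yet 3 ≡ 3 (mod 45), not 12.

(⇒) fails and (⇐) fails.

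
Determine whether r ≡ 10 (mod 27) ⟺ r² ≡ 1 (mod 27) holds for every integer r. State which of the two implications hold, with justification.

[⇒] This fails: take r = 10. Then 10 ≡ 10 (mod 27), but 10² = 100 ≡ 19 (mod 27), not 1.

[⇐] This fails: take r = 1. Then 1² = 1 ≡ 1 (mod 27), yet 1 ≡ 1 (mod 27), not 10.

Neither implication holds.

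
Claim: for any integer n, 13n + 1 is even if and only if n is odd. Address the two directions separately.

(⇒) Suppose 13n + 1 is even. Since 13 is odd, 13n and n have the same parity, so 13n + 1 ≡ n + 1 (mod 2). As 1 is odd, 13n + 1 is even exactly when n is odd. Thus n is odd.

(⇐) Conversely, suppose n is odd; write n = 2j + 1. Then 13n + 1 = 13·(2j + 1) + 1 = 2·13j + 14, which is even.

Both directions hold; the statement is true.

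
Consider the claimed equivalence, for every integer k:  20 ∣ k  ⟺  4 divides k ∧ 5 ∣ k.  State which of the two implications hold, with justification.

Both directions hold.

[⇒] If 20 ∣ k, write k = 20q. Since 20 = 5·4, k = 4·(5q), so 4 ∣ k; and since 20 = 4·5, k = 5·(4q), so 5 ∣ k.

[⇐] Suppose 4 ∣ k and 5 ∣ k. Any common multiple of 4 and 5 is a multiple of their lcm; here gcd(4, 5) = 1, so lcm(4, 5) = 4·5 = 20, so 20 ∣ k.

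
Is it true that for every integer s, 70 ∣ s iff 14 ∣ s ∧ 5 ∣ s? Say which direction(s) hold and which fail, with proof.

(⟸) Suppose 14 ∣ s and 5 ∣ s. Any common multiple of 14 and 5 is a multiple of their lcm; here gcd(14, 5) = 1, so lcm(14, 5) = 14·5 = 70, so 70 ∣ s.

(⟹) If 70 ∣ s, write s = 70q. Since 70 = 5·14, s = 14·(5q), so 14 ∣ s; and since 70 = 14·5, s = 5·(14q), so 5 ∣ s.

Both directions hold.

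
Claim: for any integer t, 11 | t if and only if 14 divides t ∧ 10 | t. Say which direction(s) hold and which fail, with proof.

Forward direction. This fails: take t = 11. Certainly 11 ∣ 11, but 14 ∤ 11.

Converse. This fails: take t = 70. Both 14 ∣ 70 and 10 ∣ 70, yet 70 is not a multiple of 11 (since 70 = 6·11 + 4), so 11 ∤ 70.

Neither direction holds.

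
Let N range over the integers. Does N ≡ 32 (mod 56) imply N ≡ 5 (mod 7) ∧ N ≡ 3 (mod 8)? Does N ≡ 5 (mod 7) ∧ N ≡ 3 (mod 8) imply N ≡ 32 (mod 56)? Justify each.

Neither implication holds.

(⇒) This fails: N = 32 gives 32 ≡ 32 (mod 56) but 32 ≡ 4 (mod 7), so the conjunction on the right does not hold.

(⇐) This fails: N = 19 satisfies both congruences on the right (19 ≡ 5 mod 7 and 19 ≡ 3 mod 8) yet 19 ≡ 19 (mod 56), not 32.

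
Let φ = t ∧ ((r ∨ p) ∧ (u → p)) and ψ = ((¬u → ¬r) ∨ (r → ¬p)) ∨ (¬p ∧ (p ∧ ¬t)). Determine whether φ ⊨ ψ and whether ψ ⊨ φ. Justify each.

Neither implication holds.

(→) This fails. Under t = T, p = T, r = T, u = F, the left side is true but the right side is false.

(←) This fails. Under t = F, p = F, r = F, u = F, the left side is false but the right side is true.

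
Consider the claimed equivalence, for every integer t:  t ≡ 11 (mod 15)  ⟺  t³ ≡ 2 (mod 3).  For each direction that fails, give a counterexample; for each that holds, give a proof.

(⇒) holds; (⇐) fails.

[⇒] Suppose t ≡ 11 (mod 15). Then t³ ≡ 11³ = 1331 (mod 15), and since 3 ∣ 15, also t³ ≡ 2 (mod 3).

[⇐] This fails: take t = 2. Then 2³ = 8 ≡ 2 (mod 3), yet 2 ≡ 2 (mod 15), not 11.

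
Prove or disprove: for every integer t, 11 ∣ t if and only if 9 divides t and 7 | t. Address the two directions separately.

Neither implication holds.

(→) This fails: take t = 11. Certainly 11 ∣ 11, but 9 ∤ 11.

(←) This fails: take t = 63. Both 9 ∣ 63 and 7 ∣ 63, yet 63 is not a multiple of 11 (since 63 = 5·11 + 8), so 11 ∤ 63.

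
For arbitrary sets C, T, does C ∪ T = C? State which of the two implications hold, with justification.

Forward inclusion. This inclusion fails. Take C = ∅, T = {1}; then 1 ∈ C ∪ T but 1 ∉ C.

Reverse inclusion. Let x ∈ C. Then either x ∈ C and x ∉ T; or x ∈ C ∩ T. In each case x ∈ C ∪ T, so C ⊆ C ∪ T.

Only the reverse inclusion holds.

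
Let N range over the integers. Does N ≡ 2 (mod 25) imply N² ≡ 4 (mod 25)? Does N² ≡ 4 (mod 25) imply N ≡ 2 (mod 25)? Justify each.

(→) Suppose N ≡ 2 (mod 25). Write N = 25j + 2. Then (25j + 2)² = 625j² + 100j + 4 = 25(25j² + 4j) + 4, so N² ≡ 4 (mod 25).

(←) This fails: take N = 23. Then 23² = 529 ≡ 4 (mod 25), yet 23 ≡ 23 (mod 25), not 2.

Not equivalent: only (⇒) holds.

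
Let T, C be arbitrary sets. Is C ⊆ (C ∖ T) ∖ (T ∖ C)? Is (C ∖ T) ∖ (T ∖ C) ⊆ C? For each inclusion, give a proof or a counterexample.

(⊆) This inclusion fails. Take T = {1}, C = {1}; then 1 ∈ C but 1 ∉ (C ∖ T) ∖ (T ∖ C).

(⊇) Let x ∈ (C ∖ T) ∖ (T ∖ C). Then x ∈ C and x ∉ T, from which x ∈ C.

The sets are not equal: only the reverse inclusion holds.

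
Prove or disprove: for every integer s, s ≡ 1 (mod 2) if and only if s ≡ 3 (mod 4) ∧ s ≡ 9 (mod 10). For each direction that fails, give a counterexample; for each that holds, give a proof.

Not equivalent: only (⇐) holds.

(→) This fails: s = 1 gives 1 ≡ 1 (mod 2) but 1 ≡ 1 (mod 4), so the conjunction on the right does not hold.

(←) Conversely, if s ≡ 3 (mod 4) and s ≡ 9 (mod 10), then by the Chinese remainder theorem s ≡ 19 (mod 20). Since 19 ≡ 1 (mod 2) and 2 ∣ 20, we get s ≡ 1 (mod 2).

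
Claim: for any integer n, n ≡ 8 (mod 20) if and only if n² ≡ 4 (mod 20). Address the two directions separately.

[⇒] Suppose n ≡ 8 (mod 20). Write n = 20j + 8. Then (20j + 8)² = 400j² + 320j + 64 = 20(20j² + 16j + 3) + 4, so n² ≡ 4 (mod 20).

[⇐] This fails: take n = 2. Then 2² = 4 ≡ 4 (mod 20), yet 2 ≡ 2 (mod 20), not 8.

Not equivalent: only (⇒) holds.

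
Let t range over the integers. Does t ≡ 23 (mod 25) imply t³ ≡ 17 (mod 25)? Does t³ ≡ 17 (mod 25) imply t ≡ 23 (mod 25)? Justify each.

Both directions hold; the statement is true.

(⇒) Suppose t ≡ 23 (mod 25). Write t = 25j + 23. Then (25j + 23)³ = 15625j³ + 43125j² + 39675j + 12167 = 25(625j³ + 1725j² + 1587j + 486) + 17, so t³ ≡ 17 (mod 25).

(⇐) Conversely, suppose t³ ≡ 17 (mod 25). The only residue r in {0, …, 24} with r³ ≡ 17 (mod 25) is r = 23, so t ≡ 23 (mod 25).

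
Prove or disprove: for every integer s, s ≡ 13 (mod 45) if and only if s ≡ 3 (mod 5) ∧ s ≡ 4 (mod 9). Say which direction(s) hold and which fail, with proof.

Forward direction. Suppose s ≡ 13 (mod 45); write s = 45j + 13. Since 5 ∣ 45, reducing mod 5 gives s ≡ 13 ≡ 3 (mod 5); since 9 ∣ 45, reducing mod 9 gives s ≡ 13 ≡ 4 (mod 9).

Converse. If s ≡ 3 (mod 5) and s ≡ 4 (mod 9), then by the Chinese remainder theorem s ≡ 13 (mod 45). This is exactly s ≡ 13 (mod 45).

Equivalent; both directions hold.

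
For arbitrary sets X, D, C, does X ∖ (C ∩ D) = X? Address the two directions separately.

Reverse inclusion. This inclusion fails. Take X = {1}, D = {1}, C = {1}; then 1 ∈ X but 1 ∉ X ∖ (C ∩ D).

Forward inclusion. Let x ∈ X ∖ (C ∩ D). Then either x ∈ X and x ∉ D, C; or x ∈ X ∩ D and x ∉ C; or x ∈ X ∩ C and x ∉ D. In each case x ∈ X, so X ∖ (C ∩ D) ⊆ X.

Only the forward inclusion holds.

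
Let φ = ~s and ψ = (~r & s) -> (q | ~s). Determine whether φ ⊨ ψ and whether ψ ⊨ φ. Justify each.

Forward direction. Assume the antecedent. If r is true, (~r & s) -> (q | ~s) reduces to true regardless of the other variables. If r is false, the antecedent forces (r = F, s = F, q = F) or (r = F, s = F, q = T), and (~r & s) -> (q | ~s) holds there. Either way (~r & s) -> (q | ~s) holds.

Converse. This fails. Under r = T, s = T, q = F, the left side is false but the right side is true.

Only the forward direction holds.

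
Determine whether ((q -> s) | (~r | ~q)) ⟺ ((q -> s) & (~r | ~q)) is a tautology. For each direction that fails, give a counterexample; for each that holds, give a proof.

Not equivalent: only (⇐) holds.

Forward direction. This fails. Under s = F, q = T, r = F, the left side is true but the right side is false.

Converse. Assume the antecedent. If s is true, (q -> s) | (~r | ~q) reduces to true regardless of the other variables. If s is false, the antecedent forces (s = F, q = F, r = F) or (s = F, q = F, r = T), and (q -> s) | (~r | ~q) holds there. Either way (q -> s) | (~r | ~q) holds.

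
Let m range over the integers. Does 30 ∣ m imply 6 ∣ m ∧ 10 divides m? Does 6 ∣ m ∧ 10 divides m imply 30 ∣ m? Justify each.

Both directions hold; the statement is true.

[⇐] Suppose 6 ∣ m and 10 ∣ m. Any common multiple of 6 and 10 is a multiple of their lcm; here lcm(6, 10) = 6·10/gcd(6, 10) = 60/2 = 30, so 30 ∣ m.

[⇒] If 30 ∣ m, write m = 30q. Since 30 = 5·6, m = 6·(5q), so 6 ∣ m; and since 30 = 3·10, m = 10·(3q), so 10 ∣ m.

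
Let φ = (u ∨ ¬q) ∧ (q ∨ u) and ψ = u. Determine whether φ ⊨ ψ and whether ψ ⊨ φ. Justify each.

(⇒) Assume the antecedent. If u is true, u reduces to true regardless of the other variables. If u is false, the antecedent cannot hold. Either way u holds.

(⇐) Assume the antecedent. If u is true, (u ∨ ¬q) ∧ (q ∨ u) reduces to true regardless of the other variables. If u is false, the antecedent cannot hold. Either way (u ∨ ¬q) ∧ (q ∨ u) holds.

Both directions hold; the statement is true.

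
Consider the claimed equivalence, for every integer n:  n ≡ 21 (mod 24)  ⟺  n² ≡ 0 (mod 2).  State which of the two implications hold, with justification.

Both directions fail.

(⟹) This fails: take n = 21. Then 21 ≡ 21 (mod 24), but 21² = 441 ≡ 1 (mod 2), not 0.

(⟸) This fails: take n = 0. Then 0² = 0 ≡ 0 (mod 2), yet 0 ≡ 0 (mod 24), not 21.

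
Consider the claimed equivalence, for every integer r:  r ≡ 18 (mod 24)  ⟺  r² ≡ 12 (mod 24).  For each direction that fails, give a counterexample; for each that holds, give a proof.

Only the forward implication holds.

Converse. This fails: take r = 6. Then 6² = 36 ≡ 12 (mod 24), yet 6 ≡ 6 (mod 24), not 18.

Forward direction. Suppose r ≡ 18 (mod 24). Write r = 24j + 18. Then (24j + 18)² = 576j² + 864j + 324 = 24(24j² + 36j + 13) + 12, so r² ≡ 12 (mod 24).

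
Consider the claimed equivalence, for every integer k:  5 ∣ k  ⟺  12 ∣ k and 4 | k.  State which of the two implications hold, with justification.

Forward direction. This fails: take k = 5. Certainly 5 ∣ 5, but 12 ∤ 5.

Converse. This fails: take k = 12. Both 12 ∣ 12 and 4 ∣ 12, yet 12 is not a multiple of 5 (since 12 = 2·5 + 2), so 5 ∤ 12.

Neither direction holds.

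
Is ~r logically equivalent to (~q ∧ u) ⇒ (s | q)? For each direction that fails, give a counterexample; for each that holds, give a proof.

Neither direction holds.

Forward direction. This fails. Under r = F, s = F, q = F, u = T, the left side is true but the right side is false.

Converse. This fails. Under r = T, s = F, q = F, u = F, the left side is false but the right side is true.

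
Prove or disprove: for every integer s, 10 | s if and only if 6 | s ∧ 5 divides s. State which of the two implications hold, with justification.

Only the reverse direction holds.

Forward direction. This fails: take s = 10. Certainly 10 ∣ 10, but 6 ∤ 10.

Converse. Suppose 6 ∣ s and 5 ∣ s. Any common multiple of 6 and 5 is a multiple of their lcm; here gcd(6, 5) = 1, so lcm(6, 5) = 6·5 = 30, so 30 ∣ s. Since 10 ∣ 30, it follows that 10 ∣ s.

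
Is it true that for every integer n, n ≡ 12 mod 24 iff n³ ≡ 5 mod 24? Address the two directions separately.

(→) This fails: take n = 12. Then 12 ≡ 12 (mod 24), but 12³ = 1728 ≡ 0 (mod 24), not 5.

(←) This fails: take n = 5. Then 5³ = 125 ≡ 5 (mod 24), yet 5 ≡ 5 (mod 24), not 12.

Both directions fail.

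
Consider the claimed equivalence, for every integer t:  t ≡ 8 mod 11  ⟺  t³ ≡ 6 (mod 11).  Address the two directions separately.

Both directions hold; the statement is true.

(→) Suppose t ≡ 8 mod 11. Write t = 11j + 8. Then (11j + 8)³ = 1331j³ + 2904j² + 2112j + 512 = 11(121j³ + 264j² + 192j + 46) + 6, so t³ ≡ 6 (mod 11).

(←) Conversely, suppose t³ ≡ 6 (mod 11). The only residue r in {0, …, 10} with r³ ≡ 6 (mod 11) is r = 8, so t ≡ 8 (mod 11).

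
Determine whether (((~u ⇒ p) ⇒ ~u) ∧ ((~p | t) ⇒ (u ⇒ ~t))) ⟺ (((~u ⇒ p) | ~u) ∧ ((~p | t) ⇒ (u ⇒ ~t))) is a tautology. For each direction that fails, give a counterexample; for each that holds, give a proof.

(⇒) holds; (⇐) fails.

(←) This fails. Under p = F, t = F, u = T, the left side is false but the right side is true.

(→) Assume the antecedent. If p is true, the antecedent forces (p = T, t = F, u = F) or (p = T, t = T, u = F), and the consequent holds there. If p is false, the antecedent forces (p = F, t = F, u = F) or (p = F, t = T, u = F), and the consequent holds there. Either way the consequent holds.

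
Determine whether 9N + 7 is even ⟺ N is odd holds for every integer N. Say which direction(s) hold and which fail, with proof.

Both implications hold.

[⇒] Suppose 9N + 7 is even. Since 9 is odd, 9N and N have the same parity, so 9N + 7 ≡ N + 7 (mod 2). As 7 is odd, 9N + 7 is even exactly when N is odd. Thus N is odd.

[⇐] Conversely, suppose N is odd; write N = 2j + 1. Then 9N + 7 = 9·(2j + 1) + 7 = 2·9j + 16, which is even.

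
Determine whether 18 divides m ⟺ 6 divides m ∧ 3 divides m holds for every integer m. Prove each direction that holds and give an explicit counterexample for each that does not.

Only the forward implication holds.

(⇒) If 18 ∣ m, write m = 18q. Since 18 = 3·6, m = 6·(3q), so 6 ∣ m; and since 18 = 6·3, m = 3·(6q), so 3 ∣ m.

(⇐) This fails: take m = 6. Both 6 ∣ 6 and 3 ∣ 6, yet 6 is not a multiple of 18 (since 6 = 0·18 + 6), so 18 ∤ 6.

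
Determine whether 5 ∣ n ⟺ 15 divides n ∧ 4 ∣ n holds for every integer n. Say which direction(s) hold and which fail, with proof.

Converse. Suppose 15 ∣ n and 4 ∣ n. Any common multiple of 15 and 4 is a multiple of their lcm; here gcd(15, 4) = 1, so lcm(15, 4) = 15·4 = 60, so 60 ∣ n. Since 5 ∣ 60, it follows that 5 ∣ n.

Forward direction. This fails: take n = 5. Certainly 5 ∣ 5, but 15 ∤ 5.

Only the reverse direction holds.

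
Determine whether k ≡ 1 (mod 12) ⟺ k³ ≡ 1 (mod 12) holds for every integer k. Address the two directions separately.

[⇒] Suppose k ≡ 1 (mod 12). Write k = 12j + 1. Then (12j + 1)³ = 1728j³ + 432j² + 36j + 1 = 12(144j³ + 36j² + 3j) + 1, so k³ ≡ 1 (mod 12).

[⇐] For the converse, argue contrapositively. If k ≢ 1 (mod 12), then k is congruent to one of 0, 2, 3, 4, 5, 6, 7, 8, 9, 10, 11 modulo 12, and these give k³ ≡ 0, 8, 3, 4, 5, 0, 7, 8, 9, 4, 11 respectively — never 1.

Equivalent; both directions hold.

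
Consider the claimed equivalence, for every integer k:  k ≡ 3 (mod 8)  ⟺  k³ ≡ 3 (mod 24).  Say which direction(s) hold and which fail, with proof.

Only the reverse direction holds.

Forward direction. This fails: take k = 11. Then 11 ≡ 3 (mod 8), but 11³ = 1331 ≡ 11 (mod 24), not 3.

Converse. The residues r modulo 24 with r³ ≡ 3 (mod 24) are exactly {3}, and each is ≡ 3 (mod 8).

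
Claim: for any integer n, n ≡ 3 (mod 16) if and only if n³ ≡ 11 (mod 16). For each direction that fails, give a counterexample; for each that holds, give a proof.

Equivalent; both directions hold.

Converse. Suppose n³ ≡ 11 (mod 16). The only residue r in {0, …, 15} with r³ ≡ 11 (mod 16) is r = 3, so n ≡ 3 (mod 16).

Forward direction. Suppose n ≡ 3 (mod 16). Write n = 16j + 3. Then (16j + 3)³ = 4096j³ + 2304j² + 432j + 27 = 16(256j³ + 144j² + 27j + 1) + 11, so n³ ≡ 11 (mod 16).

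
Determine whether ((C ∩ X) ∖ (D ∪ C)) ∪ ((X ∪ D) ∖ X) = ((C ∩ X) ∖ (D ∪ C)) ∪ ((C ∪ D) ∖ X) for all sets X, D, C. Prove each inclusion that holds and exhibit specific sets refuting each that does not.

(⟹) Let x ∈ ((C ∩ X) ∖ (D ∪ C)) ∪ ((X ∪ D) ∖ X). Then either x ∈ D and x ∉ X, C; or x ∈ D ∩ C and x ∉ X. In each case x ∈ ((C ∩ X) ∖ (D ∪ C)) ∪ ((C ∪ D) ∖ X), so ((C ∩ X) ∖ (D ∪ C)) ∪ ((X ∪ D) ∖ X) ⊆ ((C ∩ X) ∖ (D ∪ C)) ∪ ((C ∪ D) ∖ X).

(⟸) This inclusion fails. Take X = ∅, D = ∅, C = {1}; then 1 ∈ ((C ∩ X) ∖ (D ∪ C)) ∪ ((C ∪ D) ∖ X) but 1 ∉ ((C ∩ X) ∖ (D ∪ C)) ∪ ((X ∪ D) ∖ X).

(⊆) holds; (⊇) fails.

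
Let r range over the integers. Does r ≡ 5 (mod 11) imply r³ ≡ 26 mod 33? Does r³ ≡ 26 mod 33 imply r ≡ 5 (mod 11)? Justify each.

Only the converse holds.

(⇒) This fails: take r = 16. Then 16 ≡ 5 (mod 11), but 16³ = 4096 ≡ 4 (mod 33), not 26.

(⇐) Conversely, the residues r modulo 33 with r³ ≡ 26 (mod 33) are exactly {5}, and each is ≡ 5 (mod 11).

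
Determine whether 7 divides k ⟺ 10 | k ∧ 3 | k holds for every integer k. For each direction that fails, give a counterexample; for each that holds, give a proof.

[⇒] This fails: take k = 7. Certainly 7 ∣ 7, but 10 ∤ 7.

[⇐] This fails: take k = 30. Both 10 ∣ 30 and 3 ∣ 30, yet 30 is not a multiple of 7 (since 30 = 4·7 + 2), so 7 ∤ 30.

Neither implication holds.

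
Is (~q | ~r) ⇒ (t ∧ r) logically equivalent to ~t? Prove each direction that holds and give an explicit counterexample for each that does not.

(→) This fails. Under q = F, t = T, r = T, the left side is true but the right side is false.

(←) This fails. Under q = F, t = F, r = F, the left side is false but the right side is true.

(⇒) fails and (⇐) fails.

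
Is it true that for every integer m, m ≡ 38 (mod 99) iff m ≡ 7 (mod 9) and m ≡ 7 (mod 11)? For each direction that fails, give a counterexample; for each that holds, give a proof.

(⇒) fails and (⇐) fails.

(⇒) This fails: m = 38 gives 38 ≡ 38 (mod 99) but 38 ≡ 2 (mod 9), so the conjunction on the right does not hold.

(⇐) This fails: m = 7 satisfies both congruences on the right (7 ≡ 7 mod 9 and 7 ≡ 7 mod 11) yet 7 ≡ 7 (mod 99), not 38.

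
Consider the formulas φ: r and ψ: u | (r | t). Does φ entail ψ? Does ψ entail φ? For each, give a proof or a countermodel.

Only the forward direction holds.

(⇐) This fails. Under t = T, u = F, r = F, the left side is false but the right side is true.

(⇒) Assume the antecedent. If t is true, u | (r | t) reduces to true regardless of the other variables. If t is false, the antecedent forces (t = F, u = F, r = T) or (t = F, u = T, r = T), and u | (r | t) holds there. Either way u | (r | t) holds.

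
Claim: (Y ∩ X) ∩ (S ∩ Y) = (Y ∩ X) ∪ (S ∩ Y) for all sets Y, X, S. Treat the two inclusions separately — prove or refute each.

(⟸) This inclusion fails. Take Y = {1}, X = {1}, S = ∅; then 1 ∈ (Y ∩ X) ∪ (S ∩ Y) but 1 ∉ (Y ∩ X) ∩ (S ∩ Y).

(⟹) Let x ∈ (Y ∩ X) ∩ (S ∩ Y). Then x ∈ Y ∩ X ∩ S, from which x ∈ (Y ∩ X) ∪ (S ∩ Y).

The sets are not equal: only the forward inclusion holds.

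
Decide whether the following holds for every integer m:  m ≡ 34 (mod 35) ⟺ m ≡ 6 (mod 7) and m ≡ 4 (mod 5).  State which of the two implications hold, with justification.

Both implications hold.

Forward direction. Suppose m ≡ 34 (mod 35); write m = 35j + 34. Since 7 ∣ 35, reducing mod 7 gives m ≡ 34 ≡ 6 (mod 7); since 5 ∣ 35, reducing mod 5 gives m ≡ 34 ≡ 4 (mod 5).

Converse. If m ≡ 6 (mod 7) and m ≡ 4 (mod 5), then by the Chinese remainder theorem m ≡ 34 (mod 35). This is exactly m ≡ 34 (mod 35).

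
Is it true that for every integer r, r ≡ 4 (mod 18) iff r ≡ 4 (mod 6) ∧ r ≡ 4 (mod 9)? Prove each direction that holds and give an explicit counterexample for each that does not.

Both directions hold.

Converse. If r ≡ 4 (mod 6) and r ≡ 4 (mod 9), then by the Chinese remainder theorem r ≡ 4 (mod 18). This is exactly r ≡ 4 (mod 18).

Forward direction. Suppose r ≡ 4 (mod 18); write r = 18j + 4. Since 6 ∣ 18, reducing mod 6 gives r ≡ 4 (mod 6); since 9 ∣ 18, reducing mod 9 gives r ≡ 4 (mod 9).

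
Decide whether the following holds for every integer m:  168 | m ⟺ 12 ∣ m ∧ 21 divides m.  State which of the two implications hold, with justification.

(⇒) holds; (⇐) fails.

Forward direction. If 168 ∣ m, write m = 168q. Since 168 = 14·12, m = 12·(14q), so 12 ∣ m; and since 168 = 8·21, m = 21·(8q), so 21 ∣ m.

Converse. This fails: take m = 84. Both 12 ∣ 84 and 21 ∣ 84, yet 84 is not a multiple of 168 (since 84 = 0·168 + 84), so 168 ∤ 84.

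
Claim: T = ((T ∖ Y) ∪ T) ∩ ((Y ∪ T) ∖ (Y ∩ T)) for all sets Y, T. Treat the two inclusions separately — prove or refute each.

Only the reverse inclusion holds.

(⊆) This inclusion fails. Take Y = {1}, T = {1}; then 1 ∈ T but 1 ∉ ((T ∖ Y) ∪ T) ∩ ((Y ∪ T) ∖ (Y ∩ T)).

(⊇) Let x ∈ ((T ∖ Y) ∪ T) ∩ ((Y ∪ T) ∖ (Y ∩ T)). Then x ∈ T and x ∉ Y, from which x ∈ T.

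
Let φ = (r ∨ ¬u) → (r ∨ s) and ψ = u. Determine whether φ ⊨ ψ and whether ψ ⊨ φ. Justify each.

(⇒) fails; (⇐) holds.

(⇒) This fails. Under r = T, u = F, s = F, the left side is true but the right side is false.

(⇐) Assume the antecedent. If r is true, (r ∨ ¬u) → (r ∨ s) reduces to true regardless of the other variables. If r is false, the antecedent forces (r = F, u = T, s = F) or (r = F, u = T, s = T), and (r ∨ ¬u) → (r ∨ s) holds there. Either way (r ∨ ¬u) → (r ∨ s) holds.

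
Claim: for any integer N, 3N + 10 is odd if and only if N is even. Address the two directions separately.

Neither direction holds.

(⟹) This fails: N = 5 gives 3N + 10 = 25, which is odd, but 5 is odd, not even.

(⟸) This also fails: N = 0 is even, but 3N + 10 = 10 is even, not odd.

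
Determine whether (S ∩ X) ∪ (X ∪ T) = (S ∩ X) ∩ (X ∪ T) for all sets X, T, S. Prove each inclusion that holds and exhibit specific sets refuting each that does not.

(⊆) fails; (⊇) holds.

(⊆) This inclusion fails. Take X = {1}, T = ∅, S = ∅; then 1 ∈ (S ∩ X) ∪ (X ∪ T) but 1 ∉ (S ∩ X) ∩ (X ∪ T).

(⊇) Let x ∈ (S ∩ X) ∩ (X ∪ T). Then either x ∈ X ∩ S and x ∉ T; or x ∈ X ∩ T ∩ S. In each case x ∈ (S ∩ X) ∪ (X ∪ T), so (S ∩ X) ∩ (X ∪ T) ⊆ (S ∩ X) ∪ (X ∪ T).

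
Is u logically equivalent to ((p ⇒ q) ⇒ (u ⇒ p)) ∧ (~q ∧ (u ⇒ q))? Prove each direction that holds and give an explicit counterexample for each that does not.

[⇒] This fails. Under q = F, u = T, p = F, the left side is true but the right side is false.

[⇐] This fails. Under q = F, u = F, p = F, the left side is false but the right side is true.

(⇒) fails and (⇐) fails.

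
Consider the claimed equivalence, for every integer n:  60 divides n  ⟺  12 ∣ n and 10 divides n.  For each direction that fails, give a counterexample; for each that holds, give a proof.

The biconditional holds.

(→) If 60 ∣ n, write n = 60q. Since 60 = 5·12, n = 12·(5q), so 12 ∣ n; and since 60 = 6·10, n = 10·(6q), so 10 ∣ n.

(←) Suppose 12 ∣ n and 10 ∣ n. Any common multiple of 12 and 10 is a multiple of their lcm; here lcm(12, 10) = 12·10/gcd(12, 10) = 120/2 = 60, so 60 ∣ n.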